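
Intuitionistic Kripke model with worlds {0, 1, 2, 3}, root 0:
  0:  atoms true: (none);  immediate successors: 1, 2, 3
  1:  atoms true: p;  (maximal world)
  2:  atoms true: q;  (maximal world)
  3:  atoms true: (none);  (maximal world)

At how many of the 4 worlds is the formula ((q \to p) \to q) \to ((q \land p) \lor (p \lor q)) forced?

4

0: forces it.
1: forces it.
2: forces it.
3: forces it.
Worlds forcing the formula: {0, 1, 2, 3}.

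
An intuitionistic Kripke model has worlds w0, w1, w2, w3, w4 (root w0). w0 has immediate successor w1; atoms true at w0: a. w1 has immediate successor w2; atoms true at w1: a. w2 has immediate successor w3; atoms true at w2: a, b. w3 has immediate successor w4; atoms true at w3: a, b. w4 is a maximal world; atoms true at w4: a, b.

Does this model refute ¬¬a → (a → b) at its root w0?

w0 ⊮ ¬¬a → (a → b): already at w0 itself, w0 ⊩ ¬¬a but w0 ⊮ a → b.
w0 ⊮ a → b: already at w0 itself, w0 ⊩ a but w0 ⊮ b.
w0 lacks atom b, so w0 ⊮ b.
So the root w0 does not force ¬¬a → (a → b); the model is a countermodel.

Yes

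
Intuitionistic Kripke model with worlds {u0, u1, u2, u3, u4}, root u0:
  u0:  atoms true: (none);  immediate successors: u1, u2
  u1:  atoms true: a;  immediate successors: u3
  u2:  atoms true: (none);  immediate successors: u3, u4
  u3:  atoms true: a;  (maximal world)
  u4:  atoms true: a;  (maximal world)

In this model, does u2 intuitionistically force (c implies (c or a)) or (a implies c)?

Yes

u2 forces (c implies (c or a)) or (a implies c) via the disjunct c implies (c or a).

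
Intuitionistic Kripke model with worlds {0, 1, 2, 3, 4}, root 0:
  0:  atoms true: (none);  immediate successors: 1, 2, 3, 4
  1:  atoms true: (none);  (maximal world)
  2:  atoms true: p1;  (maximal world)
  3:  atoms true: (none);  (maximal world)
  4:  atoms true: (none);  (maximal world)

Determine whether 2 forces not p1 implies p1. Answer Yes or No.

Yes

2 forces not p1 implies p1 vacuously: no world accessible from 2 forces the antecedent not p1.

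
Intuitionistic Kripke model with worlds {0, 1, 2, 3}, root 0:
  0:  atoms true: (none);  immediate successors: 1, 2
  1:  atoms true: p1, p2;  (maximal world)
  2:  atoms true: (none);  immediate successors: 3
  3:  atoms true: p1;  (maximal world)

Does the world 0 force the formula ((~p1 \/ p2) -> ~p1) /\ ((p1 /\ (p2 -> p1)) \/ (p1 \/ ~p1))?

No

0 ||-/- ((~p1 \/ p2) -> ~p1) /\ ((p1 /\ (p2 -> p1)) \/ (p1 \/ ~p1)) since 0 fails (~p1 \/ p2) -> ~p1.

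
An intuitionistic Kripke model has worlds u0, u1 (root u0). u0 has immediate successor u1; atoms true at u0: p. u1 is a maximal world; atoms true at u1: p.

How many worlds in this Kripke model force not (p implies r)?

2

u0: forces it.
u1: forces it.
Worlds forcing the formula: {u0, u1}.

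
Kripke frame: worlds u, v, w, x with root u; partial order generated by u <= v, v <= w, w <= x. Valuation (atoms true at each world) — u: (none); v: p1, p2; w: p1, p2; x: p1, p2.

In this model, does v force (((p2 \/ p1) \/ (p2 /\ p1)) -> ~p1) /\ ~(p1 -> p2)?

No

v ||-/- (((p2 \/ p1) \/ (p2 /\ p1)) -> ~p1) /\ ~(p1 -> p2) since v fails ((p2 \/ p1) \/ (p2 /\ p1)) -> ~p1.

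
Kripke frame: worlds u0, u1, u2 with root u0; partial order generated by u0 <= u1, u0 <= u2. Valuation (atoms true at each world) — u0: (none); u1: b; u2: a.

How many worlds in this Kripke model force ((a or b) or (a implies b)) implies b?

1

u0: does not force it — u0 does not force ((a or b) or (a implies b)) implies b: at the accessible world u2, u2 forces (a or b) or (a implies b) but u2 does not force b.
u1: forces it.
u2: does not force it.
Worlds forcing the formula: {u1}.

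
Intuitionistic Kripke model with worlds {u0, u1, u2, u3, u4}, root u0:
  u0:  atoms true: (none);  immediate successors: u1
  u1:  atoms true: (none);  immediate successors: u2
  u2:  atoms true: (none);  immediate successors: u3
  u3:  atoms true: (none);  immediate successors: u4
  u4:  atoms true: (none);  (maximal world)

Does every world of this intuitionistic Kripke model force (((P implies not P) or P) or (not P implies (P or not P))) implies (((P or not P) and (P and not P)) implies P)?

u0 forces (((P implies not P) or P) or (not P implies (P or not P))) implies (((P or not P) and (P and not P)) implies P): every world accessible from u0 that forces ((P implies not P) or P) or (not P implies (P or not P)) (namely u0, u1, u2, u3, u4) also forces ((P or not P) and (P and not P)) implies P.
Since the root u0 forces (((P implies not P) or P) or (not P implies (P or not P))) implies (((P or not P) and (P and not P)) implies P) and forcing is persistent (monotone upward), every world forces it.

Yes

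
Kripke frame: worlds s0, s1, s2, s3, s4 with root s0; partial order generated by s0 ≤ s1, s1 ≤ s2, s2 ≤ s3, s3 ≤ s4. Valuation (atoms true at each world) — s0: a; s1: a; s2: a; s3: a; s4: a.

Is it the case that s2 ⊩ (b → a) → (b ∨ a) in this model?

Yes

s2 ⊩ (b → a) → (b ∨ a): every world accessible from s2 that forces b → a (namely s2, s3, s4) also forces b ∨ a.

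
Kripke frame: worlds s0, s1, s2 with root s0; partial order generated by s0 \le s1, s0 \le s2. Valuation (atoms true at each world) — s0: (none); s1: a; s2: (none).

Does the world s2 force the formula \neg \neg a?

s2 \nVdash \neg \neg a since s2 is accessible from s2 and s2 \Vdash \neg a.
s2 \Vdash \neg a: no world accessible from s2 forces a.

No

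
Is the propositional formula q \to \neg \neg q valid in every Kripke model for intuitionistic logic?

This is double-negation introduction, which is intuitionistically derivable.
If a world forces q then every accessible world forces q (persistence), so none forces \neg q; hence \neg \neg q.

Yes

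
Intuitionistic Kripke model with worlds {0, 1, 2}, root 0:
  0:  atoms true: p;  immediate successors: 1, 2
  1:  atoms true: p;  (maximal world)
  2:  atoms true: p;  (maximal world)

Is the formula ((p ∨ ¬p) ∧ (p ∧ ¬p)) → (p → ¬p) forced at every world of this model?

0 ⊩ ((p ∨ ¬p) ∧ (p ∧ ¬p)) → (p → ¬p) vacuously: no world accessible from 0 forces the antecedent (p ∨ ¬p) ∧ (p ∧ ¬p).
Since the root 0 forces ((p ∨ ¬p) ∧ (p ∧ ¬p)) → (p → ¬p) and forcing is persistent (monotone upward), every world forces it.

Yes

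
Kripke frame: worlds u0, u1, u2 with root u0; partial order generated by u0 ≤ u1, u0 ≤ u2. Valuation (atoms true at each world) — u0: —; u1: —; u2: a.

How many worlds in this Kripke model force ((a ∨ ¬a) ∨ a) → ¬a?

1

u0: does not force it — u0 ⊮ ((a ∨ ¬a) ∨ a) → ¬a: at the accessible world u2, u2 ⊩ (a ∨ ¬a) ∨ a but u2 ⊮ ¬a.
u1: forces it.
u2: does not force it — u2 ⊮ ((a ∨ ¬a) ∨ a) → ¬a: already at u2 itself, u2 ⊩ (a ∨ ¬a) ∨ a but u2 ⊮ ¬a.
Worlds forcing the formula: {u1}.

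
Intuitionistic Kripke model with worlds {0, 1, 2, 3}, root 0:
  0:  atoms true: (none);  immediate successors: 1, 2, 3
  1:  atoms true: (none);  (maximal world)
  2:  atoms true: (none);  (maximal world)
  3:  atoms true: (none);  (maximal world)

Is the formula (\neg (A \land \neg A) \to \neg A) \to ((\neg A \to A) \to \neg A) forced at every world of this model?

0 \Vdash (\neg (A \land \neg A) \to \neg A) \to ((\neg A \to A) \to \neg A): every world accessible from 0 that forces \neg (A \land \neg A) \to \neg A (namely 0, 1, 2, 3) also forces (\neg A \to A) \to \neg A.
Since the root 0 forces (\neg (A \land \neg A) \to \neg A) \to ((\neg A \to A) \to \neg A) and forcing is persistent (monotone upward), every world forces it.

Yes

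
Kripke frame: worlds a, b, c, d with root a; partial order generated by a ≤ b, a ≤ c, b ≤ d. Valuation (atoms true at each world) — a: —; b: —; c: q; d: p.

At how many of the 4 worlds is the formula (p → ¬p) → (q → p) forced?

2

a: does not force it — a ⊮ (p → ¬p) → (q → p): at the accessible world c, c ⊩ p → ¬p but c ⊮ q → p.
b: forces it.
c: does not force it — c ⊮ (p → ¬p) → (q → p): already at c itself, c ⊩ p → ¬p but c ⊮ q → p.
d: forces it.
Worlds forcing the formula: {b, d}.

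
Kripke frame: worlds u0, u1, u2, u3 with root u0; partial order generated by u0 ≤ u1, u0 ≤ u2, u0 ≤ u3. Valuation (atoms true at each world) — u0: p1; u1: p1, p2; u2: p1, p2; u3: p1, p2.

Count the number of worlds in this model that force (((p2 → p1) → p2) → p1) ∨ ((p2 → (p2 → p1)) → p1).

4

u0: forces it.
u1: forces it.
u2: forces it.
u3: forces it.
Worlds forcing the formula: {u0, u1, u2, u3}.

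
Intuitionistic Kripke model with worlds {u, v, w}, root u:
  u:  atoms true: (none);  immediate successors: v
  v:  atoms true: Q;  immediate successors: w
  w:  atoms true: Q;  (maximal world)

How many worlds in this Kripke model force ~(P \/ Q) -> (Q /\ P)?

3

u: forces it.
v: forces it.
w: forces it.
Worlds forcing the formula: {u, v, w}.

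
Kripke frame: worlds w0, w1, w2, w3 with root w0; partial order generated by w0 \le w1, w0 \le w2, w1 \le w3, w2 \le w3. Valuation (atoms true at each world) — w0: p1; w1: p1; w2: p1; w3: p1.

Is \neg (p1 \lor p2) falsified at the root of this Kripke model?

Yes

w0 \nVdash \neg (p1 \lor p2) since w0 is accessible from w0 and w0 \Vdash p1 \lor p2.
w0 \Vdash p1 \lor p2 via the disjunct p1.
So the root w0 does not force \neg (p1 \lor p2); the model is a countermodel.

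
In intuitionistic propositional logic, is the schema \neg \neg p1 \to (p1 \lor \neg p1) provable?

This is a variant of double-negation elimination (deriving excluded middle from double negation), which is not intuitionistically valid.
A Kripke countermodel: worlds 0, 1; order generated by 0 \le 1; atoms true at each world — 0:{}; 1:{p1}.
0 \nVdash \neg \neg p1 \to (p1 \lor \neg p1): already at 0 itself, 0 \Vdash \neg \neg p1 but 0 \nVdash p1 \lor \neg p1.
0 \nVdash p1 \lor \neg p1: neither disjunct is forced at 0.
0 lacks atom p1, so 0 \nVdash p1.
So the root 0 does not force the formula.

No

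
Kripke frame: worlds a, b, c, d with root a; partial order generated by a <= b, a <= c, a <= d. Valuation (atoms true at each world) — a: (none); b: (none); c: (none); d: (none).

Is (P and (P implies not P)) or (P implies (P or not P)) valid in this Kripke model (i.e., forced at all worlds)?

Yes

a forces (P and (P implies not P)) or (P implies (P or not P)) via the disjunct P implies (P or not P).
Since the root a forces (P and (P implies not P)) or (P implies (P or not P)) and forcing is persistent (monotone upward), every world forces it.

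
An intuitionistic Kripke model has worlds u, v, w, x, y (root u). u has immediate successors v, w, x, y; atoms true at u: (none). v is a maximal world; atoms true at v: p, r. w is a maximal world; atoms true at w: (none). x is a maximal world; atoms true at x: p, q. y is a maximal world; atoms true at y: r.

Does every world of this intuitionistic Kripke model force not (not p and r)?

No

Not every world: u does not force not (not p and r).
u does not force not (not p and r) since y is accessible from u and y forces not p and r.
y forces not p and r since y forces both conjuncts.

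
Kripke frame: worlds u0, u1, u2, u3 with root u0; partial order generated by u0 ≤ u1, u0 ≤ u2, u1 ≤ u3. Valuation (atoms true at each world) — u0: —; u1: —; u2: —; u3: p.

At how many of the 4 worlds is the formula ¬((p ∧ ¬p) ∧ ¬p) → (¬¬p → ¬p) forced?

1

u0: does not force it — u0 ⊮ ¬((p ∧ ¬p) ∧ ¬p) → (¬¬p → ¬p): already at u0 itself, u0 ⊩ ¬((p ∧ ¬p) ∧ ¬p) but u0 ⊮ ¬¬p → ¬p.
u1: does not force it — u1 ⊮ ¬((p ∧ ¬p) ∧ ¬p) → (¬¬p → ¬p): already at u1 itself, u1 ⊩ ¬((p ∧ ¬p) ∧ ¬p) but u1 ⊮ ¬¬p → ¬p.
u2: forces it.
u3: does not force it — u3 ⊮ ¬((p ∧ ¬p) ∧ ¬p) → (¬¬p → ¬p): already at u3 itself, u3 ⊩ ¬((p ∧ ¬p) ∧ ¬p) but u3 ⊮ ¬¬p → ¬p.
Worlds forcing the formula: {u2}.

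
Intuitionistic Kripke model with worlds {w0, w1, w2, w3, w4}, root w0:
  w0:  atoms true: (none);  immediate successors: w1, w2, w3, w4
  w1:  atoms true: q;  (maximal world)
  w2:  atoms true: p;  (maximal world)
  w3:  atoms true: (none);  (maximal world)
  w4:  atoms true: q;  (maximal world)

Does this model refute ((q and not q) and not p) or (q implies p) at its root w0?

w0 does not force ((q and not q) and not p) or (q implies p): neither disjunct is forced at w0.
w0 does not force (q and not q) and not p since w0 fails q and not q.
So the root w0 does not force ((q and not q) and not p) or (q implies p); the model is a countermodel.

Yes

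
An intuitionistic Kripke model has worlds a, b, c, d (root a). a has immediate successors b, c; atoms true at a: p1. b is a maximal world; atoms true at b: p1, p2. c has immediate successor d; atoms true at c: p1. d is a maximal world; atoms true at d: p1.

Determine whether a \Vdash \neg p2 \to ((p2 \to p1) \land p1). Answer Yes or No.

Yes

a \Vdash \neg p2 \to ((p2 \to p1) \land p1): every world accessible from a that forces \neg p2 (namely c, d) also forces (p2 \to p1) \land p1.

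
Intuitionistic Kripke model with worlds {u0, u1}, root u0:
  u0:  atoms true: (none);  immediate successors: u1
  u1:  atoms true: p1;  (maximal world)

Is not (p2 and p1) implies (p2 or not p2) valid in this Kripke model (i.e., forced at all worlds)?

Yes

u0 forces not (p2 and p1) implies (p2 or not p2): every world accessible from u0 that forces not (p2 and p1) (namely u0, u1) also forces p2 or not p2.
Since the root u0 forces not (p2 and p1) implies (p2 or not p2) and forcing is persistent (monotone upward), every world forces it.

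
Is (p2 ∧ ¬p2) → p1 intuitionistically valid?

This is an instance of ex falso quodlibet, which is intuitionistically derivable.
No world can force both p2 and ¬p2, so the antecedent p2 ∧ ¬p2 is never forced and the implication holds vacuously at every world.

Yes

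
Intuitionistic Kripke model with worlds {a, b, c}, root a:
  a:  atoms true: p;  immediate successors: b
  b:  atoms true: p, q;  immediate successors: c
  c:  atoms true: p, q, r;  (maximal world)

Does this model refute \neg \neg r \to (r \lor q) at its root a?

Yes

a \nVdash \neg \neg r \to (r \lor q): already at a itself, a \Vdash \neg \neg r but a \nVdash r \lor q.
a \nVdash r \lor q: neither disjunct is forced at a.
a lacks atom r, so a \nVdash r.
So the root a does not force \neg \neg r \to (r \lor q); the model is a countermodel.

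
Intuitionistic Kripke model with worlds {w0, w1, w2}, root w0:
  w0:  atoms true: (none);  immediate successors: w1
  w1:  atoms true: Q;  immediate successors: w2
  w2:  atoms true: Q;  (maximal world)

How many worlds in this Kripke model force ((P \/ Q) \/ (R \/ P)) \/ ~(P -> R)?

2

w0: does not force it — w0 ||-/- ((P \/ Q) \/ (R \/ P)) \/ ~(P -> R): neither disjunct is forced at w0.
w1: forces it.
w2: forces it.
Worlds forcing the formula: {w1, w2}.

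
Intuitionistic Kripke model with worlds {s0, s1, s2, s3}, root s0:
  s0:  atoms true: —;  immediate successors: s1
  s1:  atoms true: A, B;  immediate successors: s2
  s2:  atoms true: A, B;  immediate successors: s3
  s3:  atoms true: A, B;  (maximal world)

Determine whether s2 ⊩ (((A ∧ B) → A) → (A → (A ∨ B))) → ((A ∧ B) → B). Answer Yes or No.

Yes

s2 ⊩ (((A ∧ B) → A) → (A → (A ∨ B))) → ((A ∧ B) → B): every world accessible from s2 that forces ((A ∧ B) → A) → (A → (A ∨ B)) (namely s2, s3) also forces (A ∧ B) → B.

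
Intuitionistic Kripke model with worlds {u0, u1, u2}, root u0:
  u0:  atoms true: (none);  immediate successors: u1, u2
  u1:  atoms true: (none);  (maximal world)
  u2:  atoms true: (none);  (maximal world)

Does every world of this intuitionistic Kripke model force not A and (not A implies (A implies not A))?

u0 forces not A and (not A implies (A implies not A)) since u0 forces both conjuncts.
Since the root u0 forces not A and (not A implies (A implies not A)) and forcing is persistent (monotone upward), every world forces it.

Yes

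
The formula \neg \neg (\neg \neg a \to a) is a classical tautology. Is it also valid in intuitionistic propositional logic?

Yes

This is the double negation of double-negation elimination, which is intuitionistically derivable.
By Glivenko's theorem the double negation of any classical propositional tautology is intuitionistically provable; \neg \neg a \to a is classically a tautology.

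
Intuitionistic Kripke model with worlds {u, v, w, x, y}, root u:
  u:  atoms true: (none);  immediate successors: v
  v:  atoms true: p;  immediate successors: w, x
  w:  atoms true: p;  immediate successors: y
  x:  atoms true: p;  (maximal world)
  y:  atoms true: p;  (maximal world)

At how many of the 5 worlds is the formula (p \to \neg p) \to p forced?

5

u: forces it.
v: forces it.
w: forces it.
x: forces it.
y: forces it.
Worlds forcing the formula: {u, v, w, x, y}.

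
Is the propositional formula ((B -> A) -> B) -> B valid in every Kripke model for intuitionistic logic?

This is Peirce's law, which is not intuitionistically valid.
A Kripke countermodel: worlds w0, w1; order generated by w0 <= w1; atoms true at each world — w0:{}; w1:{B}.
w0 ||-/- ((B -> A) -> B) -> B: already at w0 itself, w0 ||- (B -> A) -> B but w0 ||-/- B.
w0 lacks atom B, so w0 ||-/- B.
So the root w0 does not force the formula.

No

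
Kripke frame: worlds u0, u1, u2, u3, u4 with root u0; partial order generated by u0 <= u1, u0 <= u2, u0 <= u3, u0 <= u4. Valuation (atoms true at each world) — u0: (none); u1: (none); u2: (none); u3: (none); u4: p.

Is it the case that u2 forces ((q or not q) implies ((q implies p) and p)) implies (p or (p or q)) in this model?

Yes

u2 forces ((q or not q) implies ((q implies p) and p)) implies (p or (p or q)) vacuously: no world accessible from u2 forces the antecedent (q or not q) implies ((q implies p) and p).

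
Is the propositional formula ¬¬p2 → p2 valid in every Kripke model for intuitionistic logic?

No

This is double-negation elimination, which is not intuitionistically valid.
A Kripke countermodel: worlds w0, w1; order generated by w0 ≤ w1; atoms true at each world — w0:{}; w1:{p2}.
w0 ⊮ ¬¬p2 → p2: already at w0 itself, w0 ⊩ ¬¬p2 but w0 ⊮ p2.
w0 lacks atom p2, so w0 ⊮ p2.
So the root w0 does not force the formula.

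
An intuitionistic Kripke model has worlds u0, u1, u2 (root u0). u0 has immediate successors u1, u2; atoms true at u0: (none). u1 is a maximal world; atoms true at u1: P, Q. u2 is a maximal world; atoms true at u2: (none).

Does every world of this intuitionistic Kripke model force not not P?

No

Not every world: u0 does not force not not P.
u0 does not force not not P since u2 is accessible from u0 and u2 forces not P.
u2 forces not P: no world accessible from u2 forces P.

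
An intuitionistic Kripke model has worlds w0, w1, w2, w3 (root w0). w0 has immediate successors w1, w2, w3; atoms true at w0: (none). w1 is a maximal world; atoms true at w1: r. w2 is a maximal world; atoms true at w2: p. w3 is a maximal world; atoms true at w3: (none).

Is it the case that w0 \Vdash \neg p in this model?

w0 \nVdash \neg p since w2 is accessible from w0 and w2 \Vdash p.

No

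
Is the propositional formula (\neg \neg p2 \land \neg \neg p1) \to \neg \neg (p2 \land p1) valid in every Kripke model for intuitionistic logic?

Yes

This is the distribution of double negation over conjunction, which is intuitionistically derivable.
Assume \neg \neg p2, \neg \neg p1, and \neg (p2 \land p1). From p2 we'd get \neg p1 (since p2 \land p1 is refuted), contradicting \neg \neg p1; so \neg p2, contradicting \neg \neg p2.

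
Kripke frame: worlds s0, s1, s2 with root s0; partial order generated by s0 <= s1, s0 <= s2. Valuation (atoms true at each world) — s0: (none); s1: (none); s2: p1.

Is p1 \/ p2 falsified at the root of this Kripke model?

Yes

s0 ||-/- p1 \/ p2: neither disjunct is forced at s0.
s0 lacks atom p1, so s0 ||-/- p1.
So the root s0 does not force p1 \/ p2; the model is a countermodel.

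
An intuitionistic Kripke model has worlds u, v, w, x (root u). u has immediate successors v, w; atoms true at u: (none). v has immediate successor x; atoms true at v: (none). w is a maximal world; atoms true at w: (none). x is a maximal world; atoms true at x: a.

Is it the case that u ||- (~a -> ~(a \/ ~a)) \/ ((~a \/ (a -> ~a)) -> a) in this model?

u ||-/- (~a -> ~(a \/ ~a)) \/ ((~a \/ (a -> ~a)) -> a): neither disjunct is forced at u.
u ||-/- ~a -> ~(a \/ ~a): at the accessible world w, w ||- ~a but w ||-/- ~(a \/ ~a).
w ||-/- ~(a \/ ~a) since w is accessible from w and w ||- a \/ ~a.
w ||- a \/ ~a via the disjunct ~a.

No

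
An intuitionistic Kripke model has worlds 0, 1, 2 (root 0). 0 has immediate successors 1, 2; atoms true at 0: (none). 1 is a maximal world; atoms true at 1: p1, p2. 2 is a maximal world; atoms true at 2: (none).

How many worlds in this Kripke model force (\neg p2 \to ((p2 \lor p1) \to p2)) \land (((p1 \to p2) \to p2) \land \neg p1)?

0

0: does not force it — 0 \nVdash (\neg p2 \to ((p2 \lor p1) \to p2)) \land (((p1 \to p2) \to p2) \land \neg p1) since 0 fails ((p1 \to p2) \to p2) \land \neg p1.
1: does not force it.
2: does not force it.
Worlds forcing the formula: { }.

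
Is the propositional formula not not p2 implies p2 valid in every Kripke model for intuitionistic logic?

This is double-negation elimination, which is not intuitionistically valid.
A Kripke countermodel: worlds a, b; order generated by a <= b; atoms true at each world — a:{}; b:{p2}.
a does not force not not p2 implies p2: already at a itself, a forces not not p2 but a does not force p2.
a lacks atom p2, so a does not force p2.
So the root a does not force the formula.

No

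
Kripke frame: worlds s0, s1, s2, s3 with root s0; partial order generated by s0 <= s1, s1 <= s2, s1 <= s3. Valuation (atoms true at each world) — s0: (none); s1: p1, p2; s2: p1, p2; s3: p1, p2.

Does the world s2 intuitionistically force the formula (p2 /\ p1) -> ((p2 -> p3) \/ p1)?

s2 ||- (p2 /\ p1) -> ((p2 -> p3) \/ p1): every world accessible from s2 that forces p2 /\ p1 (namely s2) also forces (p2 -> p3) \/ p1.

Yes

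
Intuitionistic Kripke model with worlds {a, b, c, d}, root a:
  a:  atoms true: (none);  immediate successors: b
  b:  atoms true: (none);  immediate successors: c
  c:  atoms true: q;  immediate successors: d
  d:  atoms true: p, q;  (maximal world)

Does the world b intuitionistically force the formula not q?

No

b does not force not q since c is accessible from b and c forces q.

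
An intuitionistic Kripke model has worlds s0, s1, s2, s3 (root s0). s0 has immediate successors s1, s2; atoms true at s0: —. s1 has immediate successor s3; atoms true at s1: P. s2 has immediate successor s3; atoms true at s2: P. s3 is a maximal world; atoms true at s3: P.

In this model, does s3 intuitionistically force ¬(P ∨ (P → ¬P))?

No

s3 ⊮ ¬(P ∨ (P → ¬P)) since s3 is accessible from s3 and s3 ⊩ P ∨ (P → ¬P).
s3 ⊩ P ∨ (P → ¬P) via the disjunct P.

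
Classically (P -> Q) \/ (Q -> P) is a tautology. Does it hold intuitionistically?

This is the Gödel–Dummett linearity axiom, which is not intuitionistically valid.
A Kripke countermodel: worlds 0, 1, 2; order generated by 0 <= 1, 0 <= 2; atoms true at each world — 0:{}; 1:{P}; 2:{Q}.
0 ||-/- (P -> Q) \/ (Q -> P): neither disjunct is forced at 0.
0 ||-/- P -> Q: at the accessible world 1, 1 ||- P but 1 ||-/- Q.
1 lacks atom Q, so 1 ||-/- Q.
So the root 0 does not force the formula.

No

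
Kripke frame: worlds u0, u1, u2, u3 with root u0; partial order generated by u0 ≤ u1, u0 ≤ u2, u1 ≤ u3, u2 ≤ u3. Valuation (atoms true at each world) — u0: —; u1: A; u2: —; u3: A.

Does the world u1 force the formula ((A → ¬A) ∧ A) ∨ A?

Yes

u1 ⊩ ((A → ¬A) ∧ A) ∨ A via the disjunct A.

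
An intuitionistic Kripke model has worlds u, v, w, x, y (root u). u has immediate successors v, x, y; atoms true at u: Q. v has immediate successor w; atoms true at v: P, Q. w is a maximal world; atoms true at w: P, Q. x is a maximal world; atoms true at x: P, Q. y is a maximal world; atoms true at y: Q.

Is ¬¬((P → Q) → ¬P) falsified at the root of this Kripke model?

Yes

u ⊮ ¬¬((P → Q) → ¬P) since v is accessible from u and v ⊩ ¬((P → Q) → ¬P).
v ⊩ ¬((P → Q) → ¬P): no world accessible from v forces (P → Q) → ¬P.
So the root u does not force ¬¬((P → Q) → ¬P); the model is a countermodel.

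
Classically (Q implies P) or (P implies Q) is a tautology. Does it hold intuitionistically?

No

This is the Gödel–Dummett linearity axiom, which is not intuitionistically valid.
A Kripke countermodel: worlds s0, s1, s2; order generated by s0 <= s1, s0 <= s2; atoms true at each world — s0:{}; s1:{Q}; s2:{P}.
s0 does not force (Q implies P) or (P implies Q): neither disjunct is forced at s0.
s0 does not force Q implies P: at the accessible world s1, s1 forces Q but s1 does not force P.
s1 lacks atom P, so s1 does not force P.
So the root s0 does not force the formula.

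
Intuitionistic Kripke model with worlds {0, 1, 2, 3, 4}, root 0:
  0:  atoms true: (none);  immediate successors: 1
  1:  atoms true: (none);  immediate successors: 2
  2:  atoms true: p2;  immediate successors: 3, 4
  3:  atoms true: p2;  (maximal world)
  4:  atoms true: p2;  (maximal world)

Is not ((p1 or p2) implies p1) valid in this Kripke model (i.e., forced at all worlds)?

Yes

0 forces not ((p1 or p2) implies p1): no world accessible from 0 forces (p1 or p2) implies p1.
Since the root 0 forces not ((p1 or p2) implies p1) and forcing is persistent (monotone upward), every world forces it.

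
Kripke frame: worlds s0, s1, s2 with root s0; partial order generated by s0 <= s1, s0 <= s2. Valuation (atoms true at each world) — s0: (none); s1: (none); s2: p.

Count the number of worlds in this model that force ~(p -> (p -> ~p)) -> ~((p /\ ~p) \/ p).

1

s0: does not force it — s0 ||-/- ~(p -> (p -> ~p)) -> ~((p /\ ~p) \/ p): at the accessible world s2, s2 ||- ~(p -> (p -> ~p)) but s2 ||-/- ~((p /\ ~p) \/ p).
s1: forces it.
s2: does not force it.
Worlds forcing the formula: {s1}.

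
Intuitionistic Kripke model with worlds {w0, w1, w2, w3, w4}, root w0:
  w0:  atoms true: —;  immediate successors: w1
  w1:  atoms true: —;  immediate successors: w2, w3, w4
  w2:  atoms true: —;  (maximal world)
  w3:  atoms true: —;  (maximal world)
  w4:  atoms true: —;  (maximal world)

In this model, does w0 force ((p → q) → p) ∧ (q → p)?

w0 ⊮ ((p → q) → p) ∧ (q → p) since w0 fails (p → q) → p.

No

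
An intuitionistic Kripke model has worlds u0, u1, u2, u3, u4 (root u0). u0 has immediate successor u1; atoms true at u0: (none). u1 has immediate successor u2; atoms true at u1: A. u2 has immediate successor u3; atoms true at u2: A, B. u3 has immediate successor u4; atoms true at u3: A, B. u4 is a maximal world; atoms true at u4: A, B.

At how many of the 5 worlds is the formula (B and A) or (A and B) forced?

3

u0: does not force it — u0 does not force (B and A) or (A and B): neither disjunct is forced at u0.
u1: does not force it.
u2: forces it.
u3: forces it.
u4: forces it.
Worlds forcing the formula: {u2, u3, u4}.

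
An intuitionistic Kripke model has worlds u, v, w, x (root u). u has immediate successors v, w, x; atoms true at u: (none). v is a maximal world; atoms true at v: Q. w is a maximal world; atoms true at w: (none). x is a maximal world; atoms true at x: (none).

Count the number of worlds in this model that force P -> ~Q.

4

u: forces it.
v: forces it.
w: forces it.
x: forces it.
Worlds forcing the formula: {u, v, w, x}.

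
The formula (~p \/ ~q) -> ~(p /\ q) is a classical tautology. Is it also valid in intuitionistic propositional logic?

This is a constructively valid De Morgan direction (disjunction of negations to negated conjunction), which is intuitionistically derivable.
If ~p holds at a world then no accessible world forces p, hence none forces p /\ q; likewise for ~q.

Yes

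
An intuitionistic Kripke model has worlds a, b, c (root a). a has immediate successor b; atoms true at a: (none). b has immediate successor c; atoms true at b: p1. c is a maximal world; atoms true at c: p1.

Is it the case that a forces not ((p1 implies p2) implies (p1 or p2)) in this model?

a does not force not ((p1 implies p2) implies (p1 or p2)) since a is accessible from a and a forces (p1 implies p2) implies (p1 or p2).
a forces (p1 implies p2) implies (p1 or p2) vacuously: no world accessible from a forces the antecedent p1 implies p2.

No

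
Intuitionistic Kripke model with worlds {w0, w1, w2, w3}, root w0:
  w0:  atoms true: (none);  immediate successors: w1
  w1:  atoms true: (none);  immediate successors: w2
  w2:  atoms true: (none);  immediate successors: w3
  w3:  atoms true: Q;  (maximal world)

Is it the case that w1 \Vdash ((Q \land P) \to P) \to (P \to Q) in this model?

w1 \Vdash ((Q \land P) \to P) \to (P \to Q): every world accessible from w1 that forces (Q \land P) \to P (namely w1, w2, w3) also forces P \to Q.

Yes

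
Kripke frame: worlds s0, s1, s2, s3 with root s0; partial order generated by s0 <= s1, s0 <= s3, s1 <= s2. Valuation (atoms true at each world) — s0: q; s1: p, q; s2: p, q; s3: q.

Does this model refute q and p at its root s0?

s0 does not force q and p since s0 fails p.
So the root s0 does not force q and p; the model is a countermodel.

Yes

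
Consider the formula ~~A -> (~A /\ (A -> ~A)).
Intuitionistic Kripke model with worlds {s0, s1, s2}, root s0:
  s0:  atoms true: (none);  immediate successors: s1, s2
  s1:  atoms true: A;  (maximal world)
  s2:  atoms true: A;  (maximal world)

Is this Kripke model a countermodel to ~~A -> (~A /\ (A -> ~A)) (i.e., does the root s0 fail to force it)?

s0 ||-/- ~~A -> (~A /\ (A -> ~A)): already at s0 itself, s0 ||- ~~A but s0 ||-/- ~A /\ (A -> ~A).
s0 ||-/- ~A /\ (A -> ~A) since s0 fails ~A.
So the root s0 does not force ~~A -> (~A /\ (A -> ~A)); the model is a countermodel.

Yes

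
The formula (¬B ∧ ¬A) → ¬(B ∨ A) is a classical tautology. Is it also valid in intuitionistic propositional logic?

Yes

This is a constructively valid De Morgan direction (conjunction of negations to negated disjunction), which is intuitionistically derivable.
If both ¬B and ¬A hold at a world, no accessible world forces B or forces A, so none forces B ∨ A.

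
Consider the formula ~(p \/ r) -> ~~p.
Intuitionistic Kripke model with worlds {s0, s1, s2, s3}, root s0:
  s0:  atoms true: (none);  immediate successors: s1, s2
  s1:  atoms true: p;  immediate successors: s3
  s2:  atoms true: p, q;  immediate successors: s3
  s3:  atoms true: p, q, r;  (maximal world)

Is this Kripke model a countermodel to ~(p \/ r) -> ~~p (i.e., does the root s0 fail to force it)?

No

s0 ||- ~(p \/ r) -> ~~p vacuously: no world accessible from s0 forces the antecedent ~(p \/ r).
So the root s0 forces ~(p \/ r) -> ~~p; the model is not a countermodel.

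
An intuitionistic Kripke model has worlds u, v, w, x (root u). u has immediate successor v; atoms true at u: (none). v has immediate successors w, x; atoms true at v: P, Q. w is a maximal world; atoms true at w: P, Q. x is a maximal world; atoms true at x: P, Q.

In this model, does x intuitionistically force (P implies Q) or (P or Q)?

Yes

x forces (P implies Q) or (P or Q) via the disjunct P implies Q.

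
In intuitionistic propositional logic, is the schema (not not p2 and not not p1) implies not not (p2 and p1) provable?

Yes

This is the distribution of double negation over conjunction, which is intuitionistically derivable.
Assume not not p2, not not p1, and not (p2 and p1). From p2 we'd get not p1 (since p2 and p1 is refuted), contradicting not not p1; so not p2, contradicting not not p2.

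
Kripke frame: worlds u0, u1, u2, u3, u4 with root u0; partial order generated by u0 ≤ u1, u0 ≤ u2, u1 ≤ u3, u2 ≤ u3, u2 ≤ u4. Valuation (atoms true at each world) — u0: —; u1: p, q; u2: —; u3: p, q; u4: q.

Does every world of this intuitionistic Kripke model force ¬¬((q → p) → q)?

Yes

u0 ⊩ ¬¬((q → p) → q): no world accessible from u0 forces ¬((q → p) → q).
Since the root u0 forces ¬¬((q → p) → q) and forcing is persistent (monotone upward), every world forces it.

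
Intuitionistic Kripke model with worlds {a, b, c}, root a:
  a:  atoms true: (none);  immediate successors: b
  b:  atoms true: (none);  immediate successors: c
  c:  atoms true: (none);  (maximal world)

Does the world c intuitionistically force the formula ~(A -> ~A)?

c ||-/- ~(A -> ~A) since c is accessible from c and c ||- A -> ~A.
c ||- A -> ~A vacuously: no world accessible from c forces the antecedent A.

No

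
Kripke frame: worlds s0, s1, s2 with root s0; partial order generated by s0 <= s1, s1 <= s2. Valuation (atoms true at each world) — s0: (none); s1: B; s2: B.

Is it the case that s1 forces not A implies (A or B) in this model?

Yes

s1 forces not A implies (A or B): every world accessible from s1 that forces not A (namely s1, s2) also forces A or B.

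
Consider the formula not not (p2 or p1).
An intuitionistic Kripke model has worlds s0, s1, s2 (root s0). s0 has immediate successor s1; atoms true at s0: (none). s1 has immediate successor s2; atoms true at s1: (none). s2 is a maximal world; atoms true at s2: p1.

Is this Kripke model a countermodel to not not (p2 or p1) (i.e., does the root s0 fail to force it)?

No

s0 forces not not (p2 or p1): no world accessible from s0 forces not (p2 or p1).
So the root s0 forces not not (p2 or p1); the model is not a countermodel.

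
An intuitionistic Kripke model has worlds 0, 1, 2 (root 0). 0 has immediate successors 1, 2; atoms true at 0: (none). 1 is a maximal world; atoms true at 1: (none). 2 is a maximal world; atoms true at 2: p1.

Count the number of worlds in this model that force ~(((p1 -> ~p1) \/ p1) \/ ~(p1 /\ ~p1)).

0

0: does not force it — 0 ||-/- ~(((p1 -> ~p1) \/ p1) \/ ~(p1 /\ ~p1)) since 0 is accessible from 0 and 0 ||- ((p1 -> ~p1) \/ p1) \/ ~(p1 /\ ~p1).
1: does not force it — 1 ||-/- ~(((p1 -> ~p1) \/ p1) \/ ~(p1 /\ ~p1)) since 1 is accessible from 1 and 1 ||- ((p1 -> ~p1) \/ p1) \/ ~(p1 /\ ~p1).
2: does not force it — 2 ||-/- ~(((p1 -> ~p1) \/ p1) \/ ~(p1 /\ ~p1)) since 2 is accessible from 2 and 2 ||- ((p1 -> ~p1) \/ p1) \/ ~(p1 /\ ~p1).
Worlds forcing the formula: { }.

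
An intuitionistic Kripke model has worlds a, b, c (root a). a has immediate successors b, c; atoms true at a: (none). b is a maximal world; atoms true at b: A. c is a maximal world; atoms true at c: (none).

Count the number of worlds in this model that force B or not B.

3

a: forces it.
b: forces it.
c: forces it.
Worlds forcing the formula: {a, b, c}.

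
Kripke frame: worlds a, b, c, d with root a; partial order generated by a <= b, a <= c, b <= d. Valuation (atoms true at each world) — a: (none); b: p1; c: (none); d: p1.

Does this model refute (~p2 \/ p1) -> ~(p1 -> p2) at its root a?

a ||-/- (~p2 \/ p1) -> ~(p1 -> p2): already at a itself, a ||- ~p2 \/ p1 but a ||-/- ~(p1 -> p2).
a ||-/- ~(p1 -> p2) since c is accessible from a and c ||- p1 -> p2.
c ||- p1 -> p2 vacuously: no world accessible from c forces the antecedent p1.
So the root a does not force (~p2 \/ p1) -> ~(p1 -> p2); the model is a countermodel.

Yes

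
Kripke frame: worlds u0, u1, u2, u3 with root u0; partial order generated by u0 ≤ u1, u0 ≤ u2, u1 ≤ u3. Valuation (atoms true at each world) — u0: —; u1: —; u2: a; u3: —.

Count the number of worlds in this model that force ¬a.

2

u0: does not force it — u0 ⊮ ¬a since u2 is accessible from u0 and u2 ⊩ a.
u1: forces it.
u2: does not force it — u2 ⊮ ¬a since u2 is accessible from u2 and u2 ⊩ a.
u3: forces it.
Worlds forcing the formula: {u1, u3}.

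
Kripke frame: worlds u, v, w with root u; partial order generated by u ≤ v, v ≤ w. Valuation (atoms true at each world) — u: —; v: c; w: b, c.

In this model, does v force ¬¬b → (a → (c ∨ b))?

v ⊩ ¬¬b → (a → (c ∨ b)): every world accessible from v that forces ¬¬b (namely v, w) also forces a → (c ∨ b).

Yes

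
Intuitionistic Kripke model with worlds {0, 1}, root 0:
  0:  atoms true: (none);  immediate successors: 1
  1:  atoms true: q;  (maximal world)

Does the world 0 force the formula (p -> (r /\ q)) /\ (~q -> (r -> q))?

0 ||- (p -> (r /\ q)) /\ (~q -> (r -> q)) since 0 forces both conjuncts.

Yes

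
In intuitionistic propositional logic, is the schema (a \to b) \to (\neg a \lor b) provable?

This is the material-implication-as-disjunction principle, which is not intuitionistically valid.
A Kripke countermodel: worlds 0, 1; order generated by 0 \le 1; atoms true at each world — 0:{}; 1:{a,b}.
0 \nVdash (a \to b) \to (\neg a \lor b): already at 0 itself, 0 \Vdash a \to b but 0 \nVdash \neg a \lor b.
0 \nVdash \neg a \lor b: neither disjunct is forced at 0.
0 \nVdash \neg a since 1 is accessible from 0 and 1 \Vdash a.
So the root 0 does not force the formula.

No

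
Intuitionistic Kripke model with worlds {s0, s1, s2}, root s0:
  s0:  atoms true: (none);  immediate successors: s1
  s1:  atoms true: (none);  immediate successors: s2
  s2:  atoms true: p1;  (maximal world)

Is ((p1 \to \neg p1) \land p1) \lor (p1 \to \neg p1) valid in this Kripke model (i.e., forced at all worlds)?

Not every world: s0 \nVdash ((p1 \to \neg p1) \land p1) \lor (p1 \to \neg p1).
s0 \nVdash ((p1 \to \neg p1) \land p1) \lor (p1 \to \neg p1): neither disjunct is forced at s0.
s0 \nVdash (p1 \to \neg p1) \land p1 since s0 fails p1 \to \neg p1.

No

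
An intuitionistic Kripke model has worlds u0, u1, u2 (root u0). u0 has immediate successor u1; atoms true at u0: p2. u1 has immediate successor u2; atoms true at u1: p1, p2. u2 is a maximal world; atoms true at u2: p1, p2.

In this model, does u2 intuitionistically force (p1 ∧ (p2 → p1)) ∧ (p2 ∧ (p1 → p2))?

Yes

u2 ⊩ (p1 ∧ (p2 → p1)) ∧ (p2 ∧ (p1 → p2)) since u2 forces both conjuncts.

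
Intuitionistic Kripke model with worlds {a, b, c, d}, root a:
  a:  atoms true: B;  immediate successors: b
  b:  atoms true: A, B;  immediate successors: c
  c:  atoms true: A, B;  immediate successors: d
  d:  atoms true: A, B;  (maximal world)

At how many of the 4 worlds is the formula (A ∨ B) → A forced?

3

a: does not force it — a ⊮ (A ∨ B) → A: already at a itself, a ⊩ A ∨ B but a ⊮ A.
b: forces it.
c: forces it.
d: forces it.
Worlds forcing the formula: {b, c, d}.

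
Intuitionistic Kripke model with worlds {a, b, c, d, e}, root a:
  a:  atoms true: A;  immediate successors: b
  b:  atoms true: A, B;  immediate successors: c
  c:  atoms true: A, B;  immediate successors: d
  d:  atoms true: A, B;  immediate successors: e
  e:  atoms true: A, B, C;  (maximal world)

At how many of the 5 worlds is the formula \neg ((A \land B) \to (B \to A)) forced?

a: does not force it — a \nVdash \neg ((A \land B) \to (B \to A)) since a is accessible from a and a \Vdash (A \land B) \to (B \to A).
b: does not force it — b \nVdash \neg ((A \land B) \to (B \to A)) since b is accessible from b and b \Vdash (A \land B) \to (B \to A).
c: does not force it — c \nVdash \neg ((A \land B) \to (B \to A)) since c is accessible from c and c \Vdash (A \land B) \to (B \to A).
d: does not force it.
e: does not force it.
Worlds forcing the formula: { }.

0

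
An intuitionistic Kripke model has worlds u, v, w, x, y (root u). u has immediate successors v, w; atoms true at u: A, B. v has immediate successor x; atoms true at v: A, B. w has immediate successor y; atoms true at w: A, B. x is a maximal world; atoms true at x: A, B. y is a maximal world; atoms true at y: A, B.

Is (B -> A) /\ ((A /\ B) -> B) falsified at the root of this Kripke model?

No

u ||- (B -> A) /\ ((A /\ B) -> B) since u forces both conjuncts.
So the root u forces (B -> A) /\ ((A /\ B) -> B); the model is not a countermodel.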